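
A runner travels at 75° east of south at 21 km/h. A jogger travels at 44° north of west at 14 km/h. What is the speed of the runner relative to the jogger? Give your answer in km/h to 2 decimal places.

33.93 km/h

Taking east as x and north as y: runner velocity = (20.284, -5.435) km/h; jogger velocity = (-10.071, 9.725) km/h.
Velocity of runner relative to jogger = (20.284, -5.435) − (-10.071, 9.725) = (30.355, -15.160) km/h.
Magnitude = |(30.355, -15.160)| = 33.930 km/h.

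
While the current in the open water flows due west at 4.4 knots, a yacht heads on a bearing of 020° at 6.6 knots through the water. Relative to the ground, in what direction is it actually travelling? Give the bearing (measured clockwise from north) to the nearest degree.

341°

Taking east as x and north as y: velocity relative to the water = (2.257, 6.202) knots; the water relative to ground = (-4.400, 0.000) knots.
Velocity relative to ground = (2.257, 6.202) + (-4.400, 0.000) = (-2.143, 6.202) knots.
Bearing = atan2(-2.14, 6.20) = 340.94° clockwise from north.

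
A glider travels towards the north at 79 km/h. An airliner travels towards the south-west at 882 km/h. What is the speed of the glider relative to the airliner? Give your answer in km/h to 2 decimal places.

Taking east as x and north as y: glider velocity = (0.000, 79.000) km/h; airliner velocity = (-623.668, -623.668) km/h.
Velocity of glider relative to airliner = (0.000, 79.000) − (-623.668, -623.668) = (623.668, 702.668) km/h.
Magnitude = |(623.668, 702.668)| = 939.524 km/h.

939.52 km/h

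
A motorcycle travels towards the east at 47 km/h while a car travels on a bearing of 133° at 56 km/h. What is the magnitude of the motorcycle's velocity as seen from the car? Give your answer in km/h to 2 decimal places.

Taking east as x and north as y: motorcycle velocity = (47.000, 0.000) km/h; car velocity = (40.956, -38.192) km/h.
Velocity of motorcycle relative to car = (47.000, 0.000) − (40.956, -38.192) = (6.044, 38.192) km/h.
Magnitude = |(6.044, 38.192)| = 38.667 km/h.

38.67 km/h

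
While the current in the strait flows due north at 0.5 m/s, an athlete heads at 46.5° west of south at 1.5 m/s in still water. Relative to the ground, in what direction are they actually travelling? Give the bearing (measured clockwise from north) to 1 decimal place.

243.9°

Taking east as x and north as y: velocity relative to the water = (-1.088, -1.033) m/s; the water relative to ground = (0.000, 0.500) m/s.
Velocity relative to ground = (-1.088, -1.033) + (0.000, 0.500) = (-1.088, -0.533) m/s.
Bearing = atan2(-1.09, -0.53) = 243.92° clockwise from north.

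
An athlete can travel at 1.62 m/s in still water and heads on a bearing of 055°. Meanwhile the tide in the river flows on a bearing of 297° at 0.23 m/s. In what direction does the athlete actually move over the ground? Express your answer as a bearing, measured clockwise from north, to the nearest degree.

Taking east as x and north as y: velocity relative to the water = (1.327, 0.929) m/s; the water relative to ground = (-0.205, 0.104) m/s.
Velocity relative to ground = (1.327, 0.929) + (-0.205, 0.104) = (1.122, 1.034) m/s.
Bearing = atan2(1.12, 1.03) = 47.35° clockwise from north.

047°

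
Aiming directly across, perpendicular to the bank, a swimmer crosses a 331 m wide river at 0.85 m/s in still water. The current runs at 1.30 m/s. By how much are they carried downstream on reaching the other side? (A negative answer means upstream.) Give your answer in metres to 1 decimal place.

Perpendicular speed = 0.850 m/s; crossing time = 331 / 0.850 = 389.412 s.
Net downstream speed = 1.300 m/s.
Drift = 1.300 × 389.412 = 506.235 m (downstream).

506.2 m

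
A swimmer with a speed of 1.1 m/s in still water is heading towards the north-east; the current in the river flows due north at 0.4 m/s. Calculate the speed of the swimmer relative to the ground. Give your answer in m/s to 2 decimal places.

1.41 m/s

Taking east as x and north as y: velocity relative to the water = (0.778, 0.778) m/s; the water relative to ground = (0.000, 0.400) m/s.
Velocity relative to ground = (0.778, 0.778) + (0.000, 0.400) = (0.778, 1.178) m/s.
Speed = |(0.778, 1.178)| = 1.411 m/s.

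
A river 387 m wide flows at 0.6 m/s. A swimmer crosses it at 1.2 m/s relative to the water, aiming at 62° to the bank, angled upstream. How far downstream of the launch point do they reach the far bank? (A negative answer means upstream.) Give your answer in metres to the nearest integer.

Perpendicular speed = 1.060 m/s; crossing time = 387 / 1.060 = 365.254 s.
Net downstream speed = 0.037 m/s.
Drift = 0.037 × 365.254 = 13.381 m (downstream).

13 m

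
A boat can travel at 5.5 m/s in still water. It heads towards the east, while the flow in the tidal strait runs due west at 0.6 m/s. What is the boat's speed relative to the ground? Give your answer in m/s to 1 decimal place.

Taking east as x and north as y: velocity relative to the water = (5.500, 0.000) m/s; the water relative to ground = (-0.600, 0.000) m/s.
Velocity relative to ground = (5.500, 0.000) + (-0.600, 0.000) = (4.900, 0.000) m/s.
Speed = |(4.900, 0.000)| = 4.900 m/s.

4.9 m/s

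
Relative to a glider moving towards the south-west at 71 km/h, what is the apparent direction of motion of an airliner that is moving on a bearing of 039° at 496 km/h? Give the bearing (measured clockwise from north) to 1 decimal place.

039.8°

Taking east as x and north as y: airliner velocity = (312.143, 385.464) km/h; glider velocity = (-50.205, -50.205) km/h.
Velocity of airliner relative to glider = (312.143, 385.464) − (-50.205, -50.205) = (362.347, 435.669) km/h.
Bearing = atan2(362.35, 435.67) = 39.75° clockwise from north.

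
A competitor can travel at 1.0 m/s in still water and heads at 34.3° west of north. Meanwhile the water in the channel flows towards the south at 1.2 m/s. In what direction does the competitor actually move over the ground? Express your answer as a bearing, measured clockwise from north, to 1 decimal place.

236.4°

Taking east as x and north as y: velocity relative to the water = (-0.564, 0.826) m/s; the water relative to ground = (0.000, -1.200) m/s.
Velocity relative to ground = (-0.564, 0.826) + (0.000, -1.200) = (-0.564, -0.374) m/s.
Bearing = atan2(-0.56, -0.37) = 236.44° clockwise from north.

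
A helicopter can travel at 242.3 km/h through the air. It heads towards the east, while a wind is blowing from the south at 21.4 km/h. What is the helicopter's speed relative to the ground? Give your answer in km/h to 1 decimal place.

Taking east as x and north as y: velocity relative to the air = (242.300, 0.000) km/h; the air relative to ground = (0.000, 21.400) km/h.
Velocity relative to ground = (242.300, 0.000) + (0.000, 21.400) = (242.300, 21.400) km/h.
Speed = |(242.300, 21.400)| = 243.243 km/h.

243.2 km/h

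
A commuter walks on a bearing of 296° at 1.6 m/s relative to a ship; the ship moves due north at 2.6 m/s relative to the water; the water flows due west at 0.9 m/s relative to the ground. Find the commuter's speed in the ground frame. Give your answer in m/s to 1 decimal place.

4.0 m/s

In east/north components (m/s): commuter relative to ship = (-1.438, 0.701); ship relative to water = (0.000, 2.600); water relative to ground = (-0.900, 0.000).
Sum = (-2.338, 3.301) m/s.
Speed = |(-2.338, 3.301)| = 4.045 m/s.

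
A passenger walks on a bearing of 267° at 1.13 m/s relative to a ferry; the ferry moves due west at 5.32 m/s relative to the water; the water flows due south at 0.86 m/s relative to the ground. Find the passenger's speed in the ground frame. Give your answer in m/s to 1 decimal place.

In east/north components (m/s): passenger relative to ferry = (-1.128, -0.059); ferry relative to water = (-5.320, 0.000); water relative to ground = (0.000, -0.860).
Sum = (-6.448, -0.919) m/s.
Speed = |(-6.448, -0.919)| = 6.514 m/s.

6.5 m/s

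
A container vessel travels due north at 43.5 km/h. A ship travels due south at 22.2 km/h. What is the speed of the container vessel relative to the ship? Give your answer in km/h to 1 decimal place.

65.7 km/h

Taking east as x and north as y: container vessel velocity = (0.000, 43.500) km/h; ship velocity = (0.000, -22.200) km/h.
Velocity of container vessel relative to ship = (0.000, 43.500) − (0.000, -22.200) = (0.000, 65.700) km/h.
Magnitude = |(0.000, 65.700)| = 65.700 km/h.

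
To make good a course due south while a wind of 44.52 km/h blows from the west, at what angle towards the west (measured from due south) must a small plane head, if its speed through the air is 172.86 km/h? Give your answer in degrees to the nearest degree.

15°

The wind pushes perpendicular to the desired track; the heading must have a component into the wind equal to 44.52 km/h: 172.86 sin θ = 44.52.
sin θ = 0.2575, so θ = 14.925°.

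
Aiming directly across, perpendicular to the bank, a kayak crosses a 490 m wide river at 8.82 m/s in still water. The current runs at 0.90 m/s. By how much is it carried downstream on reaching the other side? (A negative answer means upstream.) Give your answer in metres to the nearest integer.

50 m

Perpendicular speed = 8.820 m/s; crossing time = 490 / 8.820 = 55.556 s.
Net downstream speed = 0.900 m/s.
Drift = 0.900 × 55.556 = 50.000 m (downstream).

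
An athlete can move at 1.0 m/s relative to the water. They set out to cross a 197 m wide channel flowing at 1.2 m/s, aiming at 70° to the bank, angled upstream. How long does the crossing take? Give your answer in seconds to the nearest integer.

210 s

The component of the athlete's velocity perpendicular to the bank is 1.0 × sin 70° = 0.940 m/s.
Only the cross-stream component determines the crossing time; the current contributes nothing perpendicular to the bank.
Time = 197 / 0.940 = 209.643 s.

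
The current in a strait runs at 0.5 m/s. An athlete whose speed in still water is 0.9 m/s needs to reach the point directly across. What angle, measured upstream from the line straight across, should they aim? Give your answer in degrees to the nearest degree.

34°

To cancel the current, the upstream component of the athlete's velocity must equal the flow: 0.9 sin θ = 0.5.
sin θ = 0.5 / 0.9 = 0.5556.
θ = arcsin(0.5556) = 33.749°.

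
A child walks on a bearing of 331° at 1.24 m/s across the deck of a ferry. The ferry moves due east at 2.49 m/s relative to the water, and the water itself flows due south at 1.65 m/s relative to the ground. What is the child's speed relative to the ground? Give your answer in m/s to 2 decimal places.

1.97 m/s

In east/north components (m/s): child relative to ferry = (-0.601, 1.085); ferry relative to water = (2.490, 0.000); water relative to ground = (0.000, -1.650).
Sum = (1.889, -0.565) m/s.
Speed = |(1.889, -0.565)| = 1.972 m/s.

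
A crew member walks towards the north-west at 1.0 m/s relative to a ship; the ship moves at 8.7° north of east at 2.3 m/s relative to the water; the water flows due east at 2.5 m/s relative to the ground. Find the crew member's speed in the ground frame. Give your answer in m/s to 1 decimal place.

In east/north components (m/s): crew member relative to ship = (-0.707, 0.707); ship relative to water = (2.274, 0.348); water relative to ground = (2.500, 0.000).
Sum = (4.066, 1.055) m/s.
Speed = |(4.066, 1.055)| = 4.201 m/s.

4.2 m/s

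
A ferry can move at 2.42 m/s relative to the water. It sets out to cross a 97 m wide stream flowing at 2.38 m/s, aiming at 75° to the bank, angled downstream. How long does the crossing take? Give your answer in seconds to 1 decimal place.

41.5 s

The component of the ferry's velocity perpendicular to the bank is 2.42 × sin 75° = 2.338 m/s.
The flow acts along the bank and has no component across it.
Time = 97 / 2.338 = 41.497 s.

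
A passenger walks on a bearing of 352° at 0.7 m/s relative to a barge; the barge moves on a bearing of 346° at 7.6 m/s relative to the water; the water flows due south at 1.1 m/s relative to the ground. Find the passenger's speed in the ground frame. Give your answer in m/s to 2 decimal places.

7.23 m/s

In east/north components (m/s): passenger relative to barge = (-0.097, 0.693); barge relative to water = (-1.839, 7.374); water relative to ground = (0.000, -1.100).
Sum = (-1.936, 6.967) m/s.
Speed = |(-1.936, 6.967)| = 7.231 m/s.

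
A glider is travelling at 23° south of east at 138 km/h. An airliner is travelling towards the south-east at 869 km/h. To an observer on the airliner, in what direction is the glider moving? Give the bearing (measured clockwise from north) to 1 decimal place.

319.0°

Taking east as x and north as y: glider velocity = (127.030, -53.921) km/h; airliner velocity = (614.476, -614.476) km/h.
Velocity of glider relative to airliner = (127.030, -53.921) − (614.476, -614.476) = (-487.446, 560.555) km/h.
Bearing = atan2(-487.45, 560.55) = 318.99° clockwise from north.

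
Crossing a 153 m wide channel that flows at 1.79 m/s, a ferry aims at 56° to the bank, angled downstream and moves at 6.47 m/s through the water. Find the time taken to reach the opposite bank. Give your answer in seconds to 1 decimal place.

28.5 s

The component of the ferry's velocity perpendicular to the bank is 6.47 × sin 56° = 5.364 m/s.
Only the cross-stream component determines the crossing time; the current contributes nothing perpendicular to the bank.
Time = 153 / 5.364 = 28.524 s.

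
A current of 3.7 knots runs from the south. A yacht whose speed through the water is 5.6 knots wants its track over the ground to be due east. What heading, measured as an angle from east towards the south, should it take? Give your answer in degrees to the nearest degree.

41°

The current pushes perpendicular to the desired track; the heading must have a component into the current equal to 3.7 knots: 5.6 sin θ = 3.7.
sin θ = 0.6607, so θ = 41.354°.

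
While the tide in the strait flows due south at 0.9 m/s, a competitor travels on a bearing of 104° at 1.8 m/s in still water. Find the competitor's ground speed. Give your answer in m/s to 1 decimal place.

Taking east as x and north as y: velocity relative to the water = (1.747, -0.435) m/s; the water relative to ground = (0.000, -0.900) m/s.
Velocity relative to ground = (1.747, -0.435) + (0.000, -0.900) = (1.747, -1.335) m/s.
Speed = |(1.747, -1.335)| = 2.199 m/s.

2.2 m/s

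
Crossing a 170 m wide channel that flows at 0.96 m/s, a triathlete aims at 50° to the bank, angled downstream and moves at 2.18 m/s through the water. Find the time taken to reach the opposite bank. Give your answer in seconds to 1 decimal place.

101.8 s

The component of the triathlete's velocity perpendicular to the bank is 2.18 × sin 50° = 1.670 m/s.
The flow acts along the bank and has no component across it.
Time = 170 / 1.670 = 101.798 s.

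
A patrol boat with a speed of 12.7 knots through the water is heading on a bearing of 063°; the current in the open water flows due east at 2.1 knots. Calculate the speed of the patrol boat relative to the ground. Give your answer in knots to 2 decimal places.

Taking east as x and north as y: velocity relative to the water = (11.316, 5.766) knots; the water relative to ground = (2.100, 0.000) knots.
Velocity relative to ground = (11.316, 5.766) + (2.100, 0.000) = (13.416, 5.766) knots.
Speed = |(13.416, 5.766)| = 14.602 knots.

14.60 knots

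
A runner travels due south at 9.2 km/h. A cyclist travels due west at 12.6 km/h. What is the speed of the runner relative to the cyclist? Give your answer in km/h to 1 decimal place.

15.6 km/h

Taking east as x and north as y: runner velocity = (0.000, -9.200) km/h; cyclist velocity = (-12.600, 0.000) km/h.
Velocity of runner relative to cyclist = (0.000, -9.200) − (-12.600, 0.000) = (12.600, -9.200) km/h.
Magnitude = |(12.600, -9.200)| = 15.601 km/h.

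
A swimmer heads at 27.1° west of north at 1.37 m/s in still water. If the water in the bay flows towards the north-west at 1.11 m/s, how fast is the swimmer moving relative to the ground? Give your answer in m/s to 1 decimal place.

2.5 m/s

Taking east as x and north as y: velocity relative to the water = (-0.624, 1.220) m/s; the water relative to ground = (-0.785, 0.785) m/s.
Velocity relative to ground = (-0.624, 1.220) + (-0.785, 0.785) = (-1.409, 2.004) m/s.
Speed = |(-1.409, 2.004)| = 2.450 m/s.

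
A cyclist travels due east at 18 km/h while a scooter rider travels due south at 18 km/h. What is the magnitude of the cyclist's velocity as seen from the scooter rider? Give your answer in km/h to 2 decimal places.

25.46 km/h

Taking east as x and north as y: cyclist velocity = (18.000, 0.000) km/h; scooter rider velocity = (0.000, -18.000) km/h.
Velocity of cyclist relative to scooter rider = (18.000, 0.000) − (0.000, -18.000) = (18.000, 18.000) km/h.
Magnitude = |(18.000, 18.000)| = 25.456 km/h.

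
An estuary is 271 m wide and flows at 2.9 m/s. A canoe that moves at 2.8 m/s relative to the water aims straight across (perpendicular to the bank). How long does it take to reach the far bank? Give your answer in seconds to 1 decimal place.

The component of the canoe's velocity perpendicular to the bank is 2.8 m/s.
The current is parallel to the bank, so it does not affect the crossing time.
Time = 271 / 2.800 = 96.786 s.

96.8 s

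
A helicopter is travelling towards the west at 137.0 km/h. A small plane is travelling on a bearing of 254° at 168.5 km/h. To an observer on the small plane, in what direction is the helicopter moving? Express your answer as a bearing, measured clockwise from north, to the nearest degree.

Taking east as x and north as y: helicopter velocity = (-137.000, 0.000) km/h; small plane velocity = (-161.973, -46.445) km/h.
Velocity of helicopter relative to small plane = (-137.000, 0.000) − (-161.973, -46.445) = (24.973, 46.445) km/h.
Bearing = atan2(24.97, 46.44) = 28.27° clockwise from north.

028°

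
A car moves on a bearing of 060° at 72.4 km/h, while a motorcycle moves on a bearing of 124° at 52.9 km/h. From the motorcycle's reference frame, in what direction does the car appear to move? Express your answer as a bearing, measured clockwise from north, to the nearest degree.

016°

Taking east as x and north as y: car velocity = (62.700, 36.200) km/h; motorcycle velocity = (43.856, -29.581) km/h.
Velocity of car relative to motorcycle = (62.700, 36.200) − (43.856, -29.581) = (18.844, 65.781) km/h.
Bearing = atan2(18.84, 65.78) = 15.99° clockwise from north.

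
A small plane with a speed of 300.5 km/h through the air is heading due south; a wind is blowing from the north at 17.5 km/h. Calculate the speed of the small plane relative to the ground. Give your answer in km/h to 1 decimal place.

318.0 km/h

Taking east as x and north as y: velocity relative to the air = (0.000, -300.500) km/h; the air relative to ground = (0.000, -17.500) km/h.
Velocity relative to ground = (0.000, -300.500) + (0.000, -17.500) = (0.000, -318.000) km/h.
Speed = |(0.000, -318.000)| = 318.000 km/h.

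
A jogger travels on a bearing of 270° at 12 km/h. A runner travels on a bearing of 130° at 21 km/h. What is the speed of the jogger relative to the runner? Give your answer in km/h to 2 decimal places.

Taking east as x and north as y: jogger velocity = (-12.000, 0.000) km/h; runner velocity = (16.087, -13.499) km/h.
Velocity of jogger relative to runner = (-12.000, 0.000) − (16.087, -13.499) = (-28.087, 13.499) km/h.
Magnitude = |(-28.087, 13.499)| = 31.162 km/h.

31.16 km/h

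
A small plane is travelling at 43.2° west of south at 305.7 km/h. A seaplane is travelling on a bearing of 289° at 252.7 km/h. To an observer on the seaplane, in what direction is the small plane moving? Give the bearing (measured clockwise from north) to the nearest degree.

Taking east as x and north as y: small plane velocity = (-209.266, -222.846) km/h; seaplane velocity = (-238.933, 82.271) km/h.
Velocity of small plane relative to seaplane = (-209.266, -222.846) − (-238.933, 82.271) = (29.666, -305.117) km/h.
Bearing = atan2(29.67, -305.12) = 174.45° clockwise from north.

174°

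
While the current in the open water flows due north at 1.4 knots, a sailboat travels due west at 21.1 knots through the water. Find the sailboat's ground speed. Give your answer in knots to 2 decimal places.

Taking east as x and north as y: velocity relative to the water = (-21.100, 0.000) knots; the water relative to ground = (0.000, 1.400) knots.
Velocity relative to ground = (-21.100, 0.000) + (0.000, 1.400) = (-21.100, 1.400) knots.
Speed = |(-21.100, 1.400)| = 21.146 knots.

21.15 knots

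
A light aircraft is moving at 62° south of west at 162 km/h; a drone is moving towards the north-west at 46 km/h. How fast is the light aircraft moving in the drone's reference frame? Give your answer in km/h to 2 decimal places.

Taking east as x and north as y: light aircraft velocity = (-76.054, -143.038) km/h; drone velocity = (-32.527, 32.527) km/h.
Velocity of light aircraft relative to drone = (-76.054, -143.038) − (-32.527, 32.527) = (-43.527, -175.564) km/h.
Magnitude = |(-43.527, -175.564)| = 180.880 km/h.

180.88 km/h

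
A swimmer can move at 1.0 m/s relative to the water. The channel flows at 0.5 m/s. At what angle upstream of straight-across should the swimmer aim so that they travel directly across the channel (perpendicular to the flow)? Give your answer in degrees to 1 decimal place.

To cancel the current, the upstream component of the swimmer's velocity must equal the flow: 1.0 sin θ = 0.5.
sin θ = 0.5 / 1.0 = 0.5000.
θ = arcsin(0.5000) = 30.000°.

30.0°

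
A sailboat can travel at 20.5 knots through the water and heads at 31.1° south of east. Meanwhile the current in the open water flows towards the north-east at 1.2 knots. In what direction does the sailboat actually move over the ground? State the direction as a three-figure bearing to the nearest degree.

Taking east as x and north as y: velocity relative to the water = (17.553, -10.589) knots; the water relative to ground = (0.849, 0.849) knots.
Velocity relative to ground = (17.553, -10.589) + (0.849, 0.849) = (18.402, -9.740) knots.
Bearing = atan2(18.40, -9.74) = 117.89° clockwise from north.

118°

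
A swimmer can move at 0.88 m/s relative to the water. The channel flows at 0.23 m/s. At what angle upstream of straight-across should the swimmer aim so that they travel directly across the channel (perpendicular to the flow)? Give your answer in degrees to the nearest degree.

To cancel the current, the upstream component of the swimmer's velocity must equal the flow: 0.88 sin θ = 0.23.
sin θ = 0.23 / 0.88 = 0.2614.
θ = arcsin(0.2614) = 15.151°.

15°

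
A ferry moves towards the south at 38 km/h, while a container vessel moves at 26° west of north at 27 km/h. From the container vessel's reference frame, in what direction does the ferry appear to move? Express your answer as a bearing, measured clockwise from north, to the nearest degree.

Taking east as x and north as y: ferry velocity = (0.000, -38.000) km/h; container vessel velocity = (-11.836, 24.267) km/h.
Velocity of ferry relative to container vessel = (0.000, -38.000) − (-11.836, 24.267) = (11.836, -62.267) km/h.
Bearing = atan2(11.84, -62.27) = 169.24° clockwise from north.

169°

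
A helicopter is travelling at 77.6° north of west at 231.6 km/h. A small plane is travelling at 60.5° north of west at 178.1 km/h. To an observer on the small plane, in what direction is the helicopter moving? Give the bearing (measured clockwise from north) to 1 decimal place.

028.1°

Taking east as x and north as y: helicopter velocity = (-49.733, 226.197) km/h; small plane velocity = (-87.701, 155.010) km/h.
Velocity of helicopter relative to small plane = (-49.733, 226.197) − (-87.701, 155.010) = (37.968, 71.187) km/h.
Bearing = atan2(37.97, 71.19) = 28.07° clockwise from north.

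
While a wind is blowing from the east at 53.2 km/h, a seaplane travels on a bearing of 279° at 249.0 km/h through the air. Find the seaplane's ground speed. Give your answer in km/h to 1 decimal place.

301.7 km/h

Taking east as x and north as y: velocity relative to the air = (-245.934, 38.952) km/h; the air relative to ground = (-53.200, 0.000) km/h.
Velocity relative to ground = (-245.934, 38.952) + (-53.200, 0.000) = (-299.134, 38.952) km/h.
Speed = |(-299.134, 38.952)| = 301.660 km/h.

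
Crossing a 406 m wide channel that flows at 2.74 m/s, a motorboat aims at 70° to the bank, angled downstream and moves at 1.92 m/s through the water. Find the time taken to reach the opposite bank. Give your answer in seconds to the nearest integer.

The component of the motorboat's velocity perpendicular to the bank is 1.92 × sin 70° = 1.804 m/s.
The current is parallel to the bank, so it does not affect the crossing time.
Time = 406 / 1.804 = 225.029 s.

225 s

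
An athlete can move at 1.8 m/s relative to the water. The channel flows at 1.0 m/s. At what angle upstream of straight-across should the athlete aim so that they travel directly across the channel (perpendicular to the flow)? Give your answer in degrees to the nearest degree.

34°

To cancel the current, the upstream component of the athlete's velocity must equal the flow: 1.8 sin θ = 1.0.
sin θ = 1.0 / 1.8 = 0.5556.
θ = arcsin(0.5556) = 33.749°.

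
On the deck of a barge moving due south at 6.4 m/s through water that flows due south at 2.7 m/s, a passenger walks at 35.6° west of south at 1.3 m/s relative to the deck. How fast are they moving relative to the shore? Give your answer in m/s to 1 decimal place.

In east/north components (m/s): passenger relative to barge = (-0.757, -1.057); barge relative to water = (0.000, -6.400); water relative to ground = (0.000, -2.700).
Sum = (-0.757, -10.157) m/s.
Speed = |(-0.757, -10.157)| = 10.185 m/s.

10.2 m/s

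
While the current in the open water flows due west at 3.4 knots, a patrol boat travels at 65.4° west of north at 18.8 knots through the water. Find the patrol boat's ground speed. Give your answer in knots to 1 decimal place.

21.9 knots

Taking east as x and north as y: velocity relative to the water = (-17.094, 7.826) knots; the water relative to ground = (-3.400, 0.000) knots.
Velocity relative to ground = (-17.094, 7.826) + (-3.400, 0.000) = (-20.494, 7.826) knots.
Speed = |(-20.494, 7.826)| = 21.937 knots.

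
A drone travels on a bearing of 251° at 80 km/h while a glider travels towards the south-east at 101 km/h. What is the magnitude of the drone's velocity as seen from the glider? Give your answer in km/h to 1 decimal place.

Taking east as x and north as y: drone velocity = (-75.641, -26.045) km/h; glider velocity = (71.418, -71.418) km/h.
Velocity of drone relative to glider = (-75.641, -26.045) − (71.418, -71.418) = (-147.059, 45.372) km/h.
Magnitude = |(-147.059, 45.372)| = 153.900 km/h.

153.9 km/h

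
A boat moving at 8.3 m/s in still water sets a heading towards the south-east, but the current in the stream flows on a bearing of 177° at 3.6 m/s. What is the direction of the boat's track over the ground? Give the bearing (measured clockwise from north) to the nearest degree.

Taking east as x and north as y: velocity relative to the water = (5.869, -5.869) m/s; the water relative to ground = (0.188, -3.595) m/s.
Velocity relative to ground = (5.869, -5.869) + (0.188, -3.595) = (6.057, -9.464) m/s.
Bearing = atan2(6.06, -9.46) = 147.38° clockwise from north.

147°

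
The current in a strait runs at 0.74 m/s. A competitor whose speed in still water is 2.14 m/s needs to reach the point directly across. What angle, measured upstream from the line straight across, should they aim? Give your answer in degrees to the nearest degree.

To cancel the current, the upstream component of the competitor's velocity must equal the flow: 2.14 sin θ = 0.74.
sin θ = 0.74 / 2.14 = 0.3458.
θ = arcsin(0.3458) = 20.230°.

20°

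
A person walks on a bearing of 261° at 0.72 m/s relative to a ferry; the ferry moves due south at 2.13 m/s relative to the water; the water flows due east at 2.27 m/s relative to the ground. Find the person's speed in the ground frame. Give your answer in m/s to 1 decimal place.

In east/north components (m/s): person relative to ferry = (-0.711, -0.113); ferry relative to water = (0.000, -2.130); water relative to ground = (2.270, 0.000).
Sum = (1.559, -2.243) m/s.
Speed = |(1.559, -2.243)| = 2.731 m/s.

2.7 m/s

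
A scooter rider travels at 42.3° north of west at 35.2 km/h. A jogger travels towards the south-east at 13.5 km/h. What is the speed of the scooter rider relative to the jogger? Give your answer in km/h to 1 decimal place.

Taking east as x and north as y: scooter rider velocity = (-26.035, 23.690) km/h; jogger velocity = (9.546, -9.546) km/h.
Velocity of scooter rider relative to jogger = (-26.035, 23.690) − (9.546, -9.546) = (-35.581, 33.236) km/h.
Magnitude = |(-35.581, 33.236)| = 48.689 km/h.

48.7 km/h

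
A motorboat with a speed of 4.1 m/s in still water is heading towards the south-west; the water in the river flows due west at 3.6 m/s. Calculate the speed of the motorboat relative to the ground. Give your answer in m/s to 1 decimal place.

7.1 m/s

Taking east as x and north as y: velocity relative to the water = (-2.899, -2.899) m/s; the water relative to ground = (-3.600, 0.000) m/s.
Velocity relative to ground = (-2.899, -2.899) + (-3.600, 0.000) = (-6.499, -2.899) m/s.
Speed = |(-6.499, -2.899)| = 7.116 m/s.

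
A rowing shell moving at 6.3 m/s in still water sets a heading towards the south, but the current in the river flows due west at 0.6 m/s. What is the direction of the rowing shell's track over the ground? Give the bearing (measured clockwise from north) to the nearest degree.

185°

Taking east as x and north as y: velocity relative to the water = (0.000, -6.300) m/s; the water relative to ground = (-0.600, 0.000) m/s.
Velocity relative to ground = (0.000, -6.300) + (-0.600, 0.000) = (-0.600, -6.300) m/s.
Bearing = atan2(-0.60, -6.30) = 185.44° clockwise from north.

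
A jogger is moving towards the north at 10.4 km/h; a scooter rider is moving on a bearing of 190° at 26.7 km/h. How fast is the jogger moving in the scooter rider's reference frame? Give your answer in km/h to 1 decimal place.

Taking east as x and north as y: jogger velocity = (0.000, 10.400) km/h; scooter rider velocity = (-4.636, -26.294) km/h.
Velocity of jogger relative to scooter rider = (0.000, 10.400) − (-4.636, -26.294) = (4.636, 36.694) km/h.
Magnitude = |(4.636, 36.694)| = 36.986 km/h.

37.0 km/h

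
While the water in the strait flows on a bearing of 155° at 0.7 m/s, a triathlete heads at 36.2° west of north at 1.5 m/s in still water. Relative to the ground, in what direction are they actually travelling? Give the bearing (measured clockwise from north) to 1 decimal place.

Taking east as x and north as y: velocity relative to the water = (-0.886, 1.210) m/s; the water relative to ground = (0.296, -0.634) m/s.
Velocity relative to ground = (-0.886, 1.210) + (0.296, -0.634) = (-0.590, 0.576) m/s.
Bearing = atan2(-0.59, 0.58) = 314.31° clockwise from north.

314.3°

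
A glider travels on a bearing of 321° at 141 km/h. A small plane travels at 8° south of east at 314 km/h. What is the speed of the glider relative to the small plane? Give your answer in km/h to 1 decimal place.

428.1 km/h

Taking east as x and north as y: glider velocity = (-88.734, 109.578) km/h; small plane velocity = (310.944, -43.700) km/h.
Velocity of glider relative to small plane = (-88.734, 109.578) − (310.944, -43.700) = (-399.678, 153.278) km/h.
Magnitude = |(-399.678, 153.278)| = 428.062 km/h.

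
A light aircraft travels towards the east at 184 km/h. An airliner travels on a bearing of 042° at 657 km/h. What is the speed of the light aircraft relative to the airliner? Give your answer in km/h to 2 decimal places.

551.11 km/h

Taking east as x and north as y: light aircraft velocity = (184.000, 0.000) km/h; airliner velocity = (439.619, 488.246) km/h.
Velocity of light aircraft relative to airliner = (184.000, 0.000) − (439.619, 488.246) = (-255.619, -488.246) km/h.
Magnitude = |(-255.619, -488.246)| = 551.113 km/h.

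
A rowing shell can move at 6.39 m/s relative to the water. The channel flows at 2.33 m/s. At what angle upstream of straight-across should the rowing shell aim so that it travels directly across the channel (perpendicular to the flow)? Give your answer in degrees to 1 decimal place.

To cancel the current, the upstream component of the rowing shell's velocity must equal the flow: 6.39 sin θ = 2.33.
sin θ = 2.33 / 6.39 = 0.3646.
θ = arcsin(0.3646) = 21.385°.

21.4°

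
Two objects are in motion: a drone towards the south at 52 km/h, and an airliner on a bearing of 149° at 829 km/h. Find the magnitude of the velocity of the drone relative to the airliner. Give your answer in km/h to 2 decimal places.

Taking east as x and north as y: drone velocity = (0.000, -52.000) km/h; airliner velocity = (426.967, -710.592) km/h.
Velocity of drone relative to airliner = (0.000, -52.000) − (426.967, -710.592) = (-426.967, 658.592) km/h.
Magnitude = |(-426.967, 658.592)| = 784.884 km/h.

784.88 km/h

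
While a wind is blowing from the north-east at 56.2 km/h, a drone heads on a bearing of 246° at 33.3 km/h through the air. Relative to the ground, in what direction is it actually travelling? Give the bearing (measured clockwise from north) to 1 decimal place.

Taking east as x and north as y: velocity relative to the air = (-30.421, -13.544) km/h; the air relative to ground = (-39.739, -39.739) km/h.
Velocity relative to ground = (-30.421, -13.544) + (-39.739, -39.739) = (-70.160, -53.284) km/h.
Bearing = atan2(-70.16, -53.28) = 232.78° clockwise from north.

232.8°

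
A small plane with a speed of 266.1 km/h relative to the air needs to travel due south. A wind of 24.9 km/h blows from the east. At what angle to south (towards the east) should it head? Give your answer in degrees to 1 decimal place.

5.4°

The wind pushes perpendicular to the desired track; the heading must have a component into the wind equal to 24.9 km/h: 266.1 sin θ = 24.9.
sin θ = 0.0936, so θ = 5.369°.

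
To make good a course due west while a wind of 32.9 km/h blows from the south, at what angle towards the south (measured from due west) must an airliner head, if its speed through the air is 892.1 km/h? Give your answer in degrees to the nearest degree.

2°

The wind pushes perpendicular to the desired track; the heading must have a component into the wind equal to 32.9 km/h: 892.1 sin θ = 32.9.
sin θ = 0.0369, so θ = 2.114°.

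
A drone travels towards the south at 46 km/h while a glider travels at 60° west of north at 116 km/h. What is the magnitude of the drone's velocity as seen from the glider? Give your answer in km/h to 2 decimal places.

Taking east as x and north as y: drone velocity = (0.000, -46.000) km/h; glider velocity = (-100.459, 58.000) km/h.
Velocity of drone relative to glider = (0.000, -46.000) − (-100.459, 58.000) = (100.459, -104.000) km/h.
Magnitude = |(100.459, -104.000)| = 144.596 km/h.

144.60 km/h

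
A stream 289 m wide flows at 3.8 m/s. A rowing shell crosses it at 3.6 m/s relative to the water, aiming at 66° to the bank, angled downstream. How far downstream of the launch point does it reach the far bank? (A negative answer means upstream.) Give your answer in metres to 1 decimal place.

462.6 m

Perpendicular speed = 3.289 m/s; crossing time = 289 / 3.289 = 87.875 s.
Net downstream speed = 5.264 m/s.
Drift = 5.264 × 87.875 = 462.596 m (downstream).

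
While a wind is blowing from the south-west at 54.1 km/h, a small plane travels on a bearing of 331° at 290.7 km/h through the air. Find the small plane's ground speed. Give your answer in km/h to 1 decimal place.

310.0 km/h

Taking east as x and north as y: velocity relative to the air = (-140.934, 254.252) km/h; the air relative to ground = (38.254, 38.254) km/h.
Velocity relative to ground = (-140.934, 254.252) + (38.254, 38.254) = (-102.680, 292.506) km/h.
Speed = |(-102.680, 292.506)| = 310.005 km/h.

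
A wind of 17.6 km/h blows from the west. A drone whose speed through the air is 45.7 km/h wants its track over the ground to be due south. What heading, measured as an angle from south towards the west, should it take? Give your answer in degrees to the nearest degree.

The wind pushes perpendicular to the desired track; the heading must have a component into the wind equal to 17.6 km/h: 45.7 sin θ = 17.6.
sin θ = 0.3851, so θ = 22.651°.

23°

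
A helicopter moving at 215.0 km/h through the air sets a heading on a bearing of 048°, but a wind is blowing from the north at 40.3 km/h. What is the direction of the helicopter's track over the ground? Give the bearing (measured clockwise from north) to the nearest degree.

057°

Taking east as x and north as y: velocity relative to the air = (159.776, 143.863) km/h; the air relative to ground = (0.000, -40.300) km/h.
Velocity relative to ground = (159.776, 143.863) + (0.000, -40.300) = (159.776, 103.563) km/h.
Bearing = atan2(159.78, 103.56) = 57.05° clockwise from north.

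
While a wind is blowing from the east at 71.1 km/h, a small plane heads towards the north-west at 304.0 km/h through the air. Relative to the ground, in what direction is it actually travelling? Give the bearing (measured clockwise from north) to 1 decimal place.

Taking east as x and north as y: velocity relative to the air = (-214.960, 214.960) km/h; the air relative to ground = (-71.100, 0.000) km/h.
Velocity relative to ground = (-214.960, 214.960) + (-71.100, 0.000) = (-286.060, 214.960) km/h.
Bearing = atan2(-286.06, 214.96) = 306.92° clockwise from north.

306.9°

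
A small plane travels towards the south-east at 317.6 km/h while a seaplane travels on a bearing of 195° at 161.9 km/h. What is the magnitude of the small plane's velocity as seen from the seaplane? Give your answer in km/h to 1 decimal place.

275.1 km/h

Taking east as x and north as y: small plane velocity = (224.577, -224.577) km/h; seaplane velocity = (-41.903, -156.383) km/h.
Velocity of small plane relative to seaplane = (224.577, -224.577) − (-41.903, -156.383) = (266.480, -68.194) km/h.
Magnitude = |(266.480, -68.194)| = 275.067 km/h.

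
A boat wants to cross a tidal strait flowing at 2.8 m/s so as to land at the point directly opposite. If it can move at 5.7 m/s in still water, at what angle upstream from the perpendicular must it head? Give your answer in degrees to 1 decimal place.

29.4°

To cancel the current, the upstream component of the boat's velocity must equal the flow: 5.7 sin θ = 2.8.
sin θ = 2.8 / 5.7 = 0.4912.
θ = arcsin(0.4912) = 29.421°.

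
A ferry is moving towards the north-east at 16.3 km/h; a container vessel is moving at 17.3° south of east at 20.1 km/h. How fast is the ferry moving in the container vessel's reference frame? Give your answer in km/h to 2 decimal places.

19.11 km/h

Taking east as x and north as y: ferry velocity = (11.526, 11.526) km/h; container vessel velocity = (19.191, -5.977) km/h.
Velocity of ferry relative to container vessel = (11.526, 11.526) − (19.191, -5.977) = (-7.665, 17.503) km/h.
Magnitude = |(-7.665, 17.503)| = 19.108 km/h.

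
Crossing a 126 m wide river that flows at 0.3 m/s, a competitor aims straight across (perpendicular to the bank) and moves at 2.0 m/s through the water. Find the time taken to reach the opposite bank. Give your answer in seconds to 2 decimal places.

The component of the competitor's velocity perpendicular to the bank is 2.0 m/s.
Only the cross-stream component determines the crossing time; the current contributes nothing perpendicular to the bank.
Time = 126 / 2.000 = 63.000 s.

63.00 s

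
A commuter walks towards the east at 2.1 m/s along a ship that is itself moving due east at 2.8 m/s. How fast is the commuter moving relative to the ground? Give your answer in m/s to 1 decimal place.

Taking east as x and north as y: ship velocity = (2.800, 0.000) m/s; commuter velocity relative to ship = (2.100, 0.000) m/s.
Velocity relative to ground = (2.800, 0.000) + (2.100, 0.000) = (4.900, 0.000) m/s.
Speed = |(4.900, 0.000)| = 4.900 m/s.

4.9 m/s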